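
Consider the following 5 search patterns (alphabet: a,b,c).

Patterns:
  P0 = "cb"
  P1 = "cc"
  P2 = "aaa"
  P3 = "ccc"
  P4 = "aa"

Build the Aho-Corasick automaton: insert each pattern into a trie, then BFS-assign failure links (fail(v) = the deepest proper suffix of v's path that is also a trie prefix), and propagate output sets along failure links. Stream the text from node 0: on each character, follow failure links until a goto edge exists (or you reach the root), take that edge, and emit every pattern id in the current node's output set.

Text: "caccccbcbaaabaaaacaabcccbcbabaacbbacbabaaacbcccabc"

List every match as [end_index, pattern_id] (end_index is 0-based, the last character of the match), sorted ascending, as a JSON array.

Build automaton:
Trie nodes:
  n0 'ε': a→4 c→1
  n1 'c': b→2 c→3
  n2 'cb': ·  [P0 ends]
  n3 'cc': c→7  [P1 ends]
  n4 'a': a→5
  n5 'aa': a→6  [P4 ends]
  n6 'aaa': ·  [P2 ends]
  n7 'ccc': ·  [P3 ends]

Failure links (BFS by depth):
  n1('c'): parent n0 fail=0; on 'c' 0 → fail=0;  out ∅∪∅=∅
  n4('a'): parent n0 fail=0; on 'a' 0 → fail=0;  out ∅∪∅=∅
  n2('cb'): parent n1 fail=0; on 'b' 0 → fail=0;  out {0}∪∅={0}
  n3('cc'): parent n1 fail=0; on 'c' 0 → fail=1;  out {1}∪∅={1}
  n5('aa'): parent n4 fail=0; on 'a' 0 → fail=4;  out {4}∪∅={4}
  n6('aaa'): parent n5 fail=4; on 'a' 4 → fail=5;  out {2}∪{4}={2,4}
  n7('ccc'): parent n3 fail=1; on 'c' 1 → fail=3;  out {3}∪{1}={1,3}

Text stream:
i=0 'c': node 0→1
i=1 'a': node 1→4 (via fail)
i=2 'c': node 4→1 (via fail)
i=3 'c': node 1→3  ** P1@[2:3]
i=4 'c': node 3→7  ** P1@[3:4],P3@[2:4]
i=5 'c': node 7→7 (via fail)  ** P1@[4:5],P3@[3:5]
i=6 'b': node 7→2 (via fail)  ** P0@[5:6]
i=7 'c': node 2→1 (via fail)
i=8 'b': node 1→2  ** P0@[7:8]
i=9 'a': node 2→4 (via fail)
i=10 'a': node 4→5  ** P4@[9:10]
i=11 'a': node 5→6  ** P2@[9:11],P4@[10:11]
i=12 'b': node 6→0 (via fail)
i=13 'a': node 0→4
i=14 'a': node 4→5  ** P4@[13:14]
i=15 'a': node 5→6  ** P2@[13:15],P4@[14:15]
i=16 'a': node 6→6 (via fail)  ** P2@[14:16],P4@[15:16]
i=17 'c': node 6→1 (via fail)
i=18 'a': node 1→4 (via fail)
i=19 'a': node 4→5  ** P4@[18:19]
i=20 'b': node 5→0 (via fail)
i=21 'c': node 0→1
i=22 'c': node 1→3  ** P1@[21:22]
i=23 'c': node 3→7  ** P1@[22:23],P3@[21:23]
i=24 'b': node 7→2 (via fail)  ** P0@[23:24]
i=25 'c': node 2→1 (via fail)
i=26 'b': node 1→2  ** P0@[25:26]
i=27 'a': node 2→4 (via fail)
i=28 'b': node 4→0 (via fail)
i=29 'a': node 0→4
i=30 'a': node 4→5  ** P4@[29:30]
i=31 'c': node 5→1 (via fail)
i=32 'b': node 1→2  ** P0@[31:32]
i=33 'b': node 2→0 (via fail)
i=34 'a': node 0→4
i=35 'c': node 4→1 (via fail)
i=36 'b': node 1→2  ** P0@[35:36]
i=37 'a': node 2→4 (via fail)
i=38 'b': node 4→0 (via fail)
i=39 'a': node 0→4
i=40 'a': node 4→5  ** P4@[39:40]
i=41 'a': node 5→6  ** P2@[39:41],P4@[40:41]
i=42 'c': node 6→1 (via fail)
i=43 'b': node 1→2  ** P0@[42:43]
i=44 'c': node 2→1 (via fail)
i=45 'c': node 1→3  ** P1@[44:45]
i=46 'c': node 3→7  ** P1@[45:46],P3@[44:46]
i=47 'a': node 7→4 (via fail)
i=48 'b': node 4→0 (via fail)
i=49 'c': node 0→1

All matches (sorted): [[3,1],[4,1],[4,3],[5,1],[5,3],[6,0],[8,0],[10,4],[11,2],[11,4],[14,4],[15,2],[15,4],[16,2],[16,4],[19,4],[22,1],[23,1],[23,3],[24,0],[26,0],[30,4],[32,0],[36,0],[40,4],[41,2],[41,4],[43,0],[45,1],[46,1],[46,3]]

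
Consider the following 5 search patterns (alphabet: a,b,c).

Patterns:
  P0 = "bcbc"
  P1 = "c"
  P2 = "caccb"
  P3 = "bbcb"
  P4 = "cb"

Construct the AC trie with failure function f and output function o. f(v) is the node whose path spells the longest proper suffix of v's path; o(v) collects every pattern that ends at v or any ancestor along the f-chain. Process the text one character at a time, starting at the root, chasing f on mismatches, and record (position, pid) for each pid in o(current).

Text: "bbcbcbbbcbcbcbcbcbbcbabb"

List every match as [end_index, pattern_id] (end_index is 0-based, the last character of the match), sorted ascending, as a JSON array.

Build:
Trie (insert patterns):
  n0 'ε': b→1 c→5
  n1 'b': b→10 c→2
  n2 'bc': b→3
  n3 'bcb': c→4
  n4 'bcbc': ·  [P0 ends]
  n5 'c': a→6 b→13  [P1 ends]
  n6 'ca': c→7
  n7 'cac': c→8
  n8 'cacc': b→9
  n9 'caccb': ·  [P2 ends]
  n10 'bb': c→11
  n11 'bbc': b→12
  n12 'bbcb': ·  [P3 ends]
  n13 'cb': ·  [P4 ends]

BFS fail/out derivation:
  n1('b'): parent n0 fail=0; on 'b' 0 → fail=0;  out ∅∪∅=∅
  n5('c'): parent n0 fail=0; on 'c' 0 → fail=0;  out {1}∪∅={1}
  n2('bc'): parent n1 fail=0; on 'c' 0 → fail=5;  out ∅∪{1}={1}
  n6('ca'): parent n5 fail=0; on 'a' 0 → fail=0;  out ∅∪∅=∅
  n10('bb'): parent n1 fail=0; on 'b' 0 → fail=1;  out ∅∪∅=∅
  n13('cb'): parent n5 fail=0; on 'b' 0 → fail=1;  out {4}∪∅={4}
  n3('bcb'): parent n2 fail=5; on 'b' 5 → fail=13;  out ∅∪{4}={4}
  n7('cac'): parent n6 fail=0; on 'c' 0 → fail=5;  out ∅∪{1}={1}
  n11('bbc'): parent n10 fail=1; on 'c' 1 → fail=2;  out ∅∪{1}={1}
  n4('bcbc'): parent n3 fail=13; on 'c' 13→1 → fail=2;  out {0}∪{1}={0,1}
  n8('cacc'): parent n7 fail=5; on 'c' 5→0 → fail=5;  out ∅∪{1}={1}
  n12('bbcb'): parent n11 fail=2; on 'b' 2 → fail=3;  out {3}∪{4}={3,4}
  n9('caccb'): parent n8 fail=5; on 'b' 5 → fail=13;  out {2}∪{4}={2,4}

Text stream:
[0] read 'b'  n0⇒n1
[1] read 'b'  n1⇒n10
[2] read 'c'  n10⇒n11  emit P1@[2:2]
[3] read 'b'  n11⇒n12  emit P3@[0:3],P4@[2:3]
[4] read 'c'  n12⇒n4 (via fail)  emit P0@[1:4],P1@[4:4]
[5] read 'b'  n4⇒n3 (via fail)  emit P4@[4:5]
[6] read 'b'  n3⇒n10 (via fail)
[7] read 'b'  n10⇒n10 (via fail)
[8] read 'c'  n10⇒n11  emit P1@[8:8]
[9] read 'b'  n11⇒n12  emit P3@[6:9],P4@[8:9]
[10] read 'c'  n12⇒n4 (via fail)  emit P0@[7:10],P1@[10:10]
[11] read 'b'  n4⇒n3 (via fail)  emit P4@[10:11]
[12] read 'c'  n3⇒n4  emit P0@[9:12],P1@[12:12]
[13] read 'b'  n4⇒n3 (via fail)  emit P4@[12:13]
[14] read 'c'  n3⇒n4  emit P0@[11:14],P1@[14:14]
[15] read 'b'  n4⇒n3 (via fail)  emit P4@[14:15]
[16] read 'c'  n3⇒n4  emit P0@[13:16],P1@[16:16]
[17] read 'b'  n4⇒n3 (via fail)  emit P4@[16:17]
[18] read 'b'  n3⇒n10 (via fail)
[19] read 'c'  n10⇒n11  emit P1@[19:19]
[20] read 'b'  n11⇒n12  emit P3@[17:20],P4@[19:20]
[21] read 'a'  n12⇒n0 (via fail)
[22] read 'b'  n0⇒n1
[23] read 'b'  n1⇒n10

Result: [[2,1],[3,3],[3,4],[4,0],[4,1],[5,4],[8,1],[9,3],[9,4],[10,0],[10,1],[11,4],[12,0],[12,1],[13,4],[14,0],[14,1],[15,4],[16,0],[16,1],[17,4],[19,1],[20,3],[20,4]]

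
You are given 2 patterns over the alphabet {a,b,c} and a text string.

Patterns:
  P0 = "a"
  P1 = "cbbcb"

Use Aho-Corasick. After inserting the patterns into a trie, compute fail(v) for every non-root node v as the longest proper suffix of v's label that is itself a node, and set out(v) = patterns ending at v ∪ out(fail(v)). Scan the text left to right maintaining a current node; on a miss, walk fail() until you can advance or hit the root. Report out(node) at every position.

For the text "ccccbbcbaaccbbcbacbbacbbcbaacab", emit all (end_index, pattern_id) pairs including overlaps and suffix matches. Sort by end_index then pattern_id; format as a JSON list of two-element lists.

Build automaton:
Trie nodes:
  n0 'ε': a→1 c→2
  n1 'a': ·  ←P0
  n2 'c': b→3
  n3 'cb': b→4
  n4 'cbb': c→5
  n5 'cbbc': b→6
  n6 'cbbcb': ·  ←P1

Failure links (BFS by depth):
  fail(1) 'a': from fail(0)=0 chase 'a': 0 ⇒ 0;  out={0}∪out(0)={0}
  fail(2) 'c': from fail(0)=0 chase 'c': 0 ⇒ 0;  out=∅∪out(0)=∅
  fail(3) 'cb': from fail(2)=0 chase 'b': 0 ⇒ 0;  out=∅∪out(0)=∅
  fail(4) 'cbb': from fail(3)=0 chase 'b': 0 ⇒ 0;  out=∅∪out(0)=∅
  fail(5) 'cbbc': from fail(4)=0 chase 'c': 0 ⇒ 2;  out=∅∪out(2)=∅
  fail(6) 'cbbcb': from fail(5)=2 chase 'b': 2 ⇒ 3;  out={1}∪out(3)={1}

Text stream:
pos 0 'c': at 2
pos 1 'c': at 2 ·f
pos 2 'c': at 2 ·f
pos 3 'c': at 2 ·f
pos 4 'b': at 3
pos 5 'b': at 4
pos 6 'c': at 5
pos 7 'b': at 6  emit P1@[3:7]
pos 8 'a': at 1 ·f  emit P0@[8:8]
pos 9 'a': at 1 ·f  emit P0@[9:9]
pos 10 'c': at 2 ·f
pos 11 'c': at 2 ·f
pos 12 'b': at 3
pos 13 'b': at 4
pos 14 'c': at 5
pos 15 'b': at 6  emit P1@[11:15]
pos 16 'a': at 1 ·f  emit P0@[16:16]
pos 17 'c': at 2 ·f
pos 18 'b': at 3
pos 19 'b': at 4
pos 20 'a': at 1 ·f  emit P0@[20:20]
pos 21 'c': at 2 ·f
pos 22 'b': at 3
pos 23 'b': at 4
pos 24 'c': at 5
pos 25 'b': at 6  emit P1@[21:25]
pos 26 'a': at 1 ·f  emit P0@[26:26]
pos 27 'a': at 1 ·f  emit P0@[27:27]
pos 28 'c': at 2 ·f
pos 29 'a': at 1 ·f  emit P0@[29:29]
pos 30 'b': at 0 ·f

All matches (sorted): [[7,1],[8,0],[9,0],[15,1],[16,0],[20,0],[25,1],[26,0],[27,0],[29,0]]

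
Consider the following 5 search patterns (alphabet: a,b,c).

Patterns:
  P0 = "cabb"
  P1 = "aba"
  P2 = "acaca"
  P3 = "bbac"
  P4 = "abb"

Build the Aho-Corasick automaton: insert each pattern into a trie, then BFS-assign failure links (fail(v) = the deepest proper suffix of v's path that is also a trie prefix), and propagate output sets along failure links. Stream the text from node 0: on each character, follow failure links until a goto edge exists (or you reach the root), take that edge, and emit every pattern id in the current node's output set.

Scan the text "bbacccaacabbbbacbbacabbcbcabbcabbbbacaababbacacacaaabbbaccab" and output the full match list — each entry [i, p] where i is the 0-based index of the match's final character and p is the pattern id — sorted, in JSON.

Construct AC machine:
Trie nodes:
  0='ε' goto a→5 b→12 c→1
  1='c' goto a→2
  2='ca' goto b→3
  3='cab' goto b→4
  4='cabb' goto ·  ←P0
  5='a' goto b→6 c→8
  6='ab' goto a→7 b→16
  7='aba' goto ·  ←P1
  8='ac' goto a→9
  9='aca' goto c→10
  10='acac' goto a→11
  11='acaca' goto ·  ←P2
  12='b' goto b→13
  13='bb' goto a→14
  14='bba' goto c→15
  15='bbac' goto ·  ←P3
  16='abb' goto ·  ←P4

Failure links (BFS by depth):
  fail(1) 'c': from fail(0)=0 chase 'c': 0 ⇒ 0;  out=∅∪out(0)=∅
  fail(5) 'a': from fail(0)=0 chase 'a': 0 ⇒ 0;  out=∅∪out(0)=∅
  fail(12) 'b': from fail(0)=0 chase 'b': 0 ⇒ 0;  out=∅∪out(0)=∅
  fail(2) 'ca': from fail(1)=0 chase 'a': 0 ⇒ 5;  out=∅∪out(5)=∅
  fail(6) 'ab': from fail(5)=0 chase 'b': 0 ⇒ 12;  out=∅∪out(12)=∅
  fail(8) 'ac': from fail(5)=0 chase 'c': 0 ⇒ 1;  out=∅∪out(1)=∅
  fail(13) 'bb': from fail(12)=0 chase 'b': 0 ⇒ 12;  out=∅∪out(12)=∅
  fail(3) 'cab': from fail(2)=5 chase 'b': 5 ⇒ 6;  out=∅∪out(6)=∅
  fail(7) 'aba': from fail(6)=12 chase 'a': 12→0 ⇒ 5;  out={1}∪out(5)={1}
  fail(9) 'aca': from fail(8)=1 chase 'a': 1 ⇒ 2;  out=∅∪out(2)=∅
  fail(14) 'bba': from fail(13)=12 chase 'a': 12→0 ⇒ 5;  out=∅∪out(5)=∅
  fail(16) 'abb': from fail(6)=12 chase 'b': 12 ⇒ 13;  out={4}∪out(13)={4}
  fail(4) 'cabb': from fail(3)=6 chase 'b': 6 ⇒ 16;  out={0}∪out(16)={0,4}
  fail(10) 'acac': from fail(9)=2 chase 'c': 2→5 ⇒ 8;  out=∅∪out(8)=∅
  fail(15) 'bbac': from fail(14)=5 chase 'c': 5 ⇒ 8;  out={3}∪out(8)={3}
  fail(11) 'acaca': from fail(10)=8 chase 'a': 8 ⇒ 9;  out={2}∪out(9)={2}

Text stream:
[0] read 'b'  n0⇒n12
[1] read 'b'  n12⇒n13
[2] read 'a'  n13⇒n14
[3] read 'c'  n14⇒n15  ** P3@[0:3]
[4] read 'c'  n15⇒n1 ·f
[5] read 'c'  n1⇒n1 ·f
[6] read 'a'  n1⇒n2
[7] read 'a'  n2⇒n5 ·f
[8] read 'c'  n5⇒n8
[9] read 'a'  n8⇒n9
[10] read 'b'  n9⇒n3 ·f
[11] read 'b'  n3⇒n4  ** P0@[8:11],P4@[9:11]
[12] read 'b'  n4⇒n13 ·f
[13] read 'b'  n13⇒n13 ·f
[14] read 'a'  n13⇒n14
[15] read 'c'  n14⇒n15  ** P3@[12:15]
[16] read 'b'  n15⇒n12 ·f
[17] read 'b'  n12⇒n13
[18] read 'a'  n13⇒n14
[19] read 'c'  n14⇒n15  ** P3@[16:19]
[20] read 'a'  n15⇒n9 ·f
[21] read 'b'  n9⇒n3 ·f
[22] read 'b'  n3⇒n4  ** P0@[19:22],P4@[20:22]
[23] read 'c'  n4⇒n1 ·f
[24] read 'b'  n1⇒n12 ·f
[25] read 'c'  n12⇒n1 ·f
[26] read 'a'  n1⇒n2
[27] read 'b'  n2⇒n3
[28] read 'b'  n3⇒n4  ** P0@[25:28],P4@[26:28]
[29] read 'c'  n4⇒n1 ·f
[30] read 'a'  n1⇒n2
[31] read 'b'  n2⇒n3
[32] read 'b'  n3⇒n4  ** P0@[29:32],P4@[30:32]
[33] read 'b'  n4⇒n13 ·f
[34] read 'b'  n13⇒n13 ·f
[35] read 'a'  n13⇒n14
[36] read 'c'  n14⇒n15  ** P3@[33:36]
[37] read 'a'  n15⇒n9 ·f
[38] read 'a'  n9⇒n5 ·f
[39] read 'b'  n5⇒n6
[40] read 'a'  n6⇒n7  ** P1@[38:40]
[41] read 'b'  n7⇒n6 ·f
[42] read 'b'  n6⇒n16  ** P4@[40:42]
[43] read 'a'  n16⇒n14 ·f
[44] read 'c'  n14⇒n15  ** P3@[41:44]
[45] read 'a'  n15⇒n9 ·f
[46] read 'c'  n9⇒n10
[47] read 'a'  n10⇒n11  ** P2@[43:47]
[48] read 'c'  n11⇒n10 ·f
[49] read 'a'  n10⇒n11  ** P2@[45:49]
[50] read 'a'  n11⇒n5 ·f
[51] read 'a'  n5⇒n5 ·f
[52] read 'b'  n5⇒n6
[53] read 'b'  n6⇒n16  ** P4@[51:53]
[54] read 'b'  n16⇒n13 ·f
[55] read 'a'  n13⇒n14
[56] read 'c'  n14⇒n15  ** P3@[53:56]
[57] read 'c'  n15⇒n1 ·f
[58] read 'a'  n1⇒n2
[59] read 'b'  n2⇒n3

Matches: [[3,3],[11,0],[11,4],[15,3],[19,3],[22,0],[22,4],[28,0],[28,4],[32,0],[32,4],[36,3],[40,1],[42,4],[44,3],[47,2],[49,2],[53,4],[56,3]]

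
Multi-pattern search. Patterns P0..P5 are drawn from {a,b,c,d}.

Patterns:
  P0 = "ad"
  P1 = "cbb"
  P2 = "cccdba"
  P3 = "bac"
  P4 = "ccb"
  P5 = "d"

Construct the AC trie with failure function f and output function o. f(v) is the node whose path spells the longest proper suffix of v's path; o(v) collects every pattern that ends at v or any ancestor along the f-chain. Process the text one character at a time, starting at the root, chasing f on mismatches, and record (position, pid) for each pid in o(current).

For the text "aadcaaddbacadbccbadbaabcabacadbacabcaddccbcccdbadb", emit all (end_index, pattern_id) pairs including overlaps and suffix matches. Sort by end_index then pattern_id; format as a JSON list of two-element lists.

Build automaton:
Trie nodes:
  0='ε' goto a→1 b→11 c→3 d→15
  1='a' goto d→2
  2='ad' goto ·  ←P0
  3='c' goto b→4 c→6
  4='cb' goto b→5
  5='cbb' goto ·  ←P1
  6='cc' goto b→14 c→7
  7='ccc' goto d→8
  8='cccd' goto b→9
  9='cccdb' goto a→10
  10='cccdba' goto ·  ←P2
  11='b' goto a→12
  12='ba' goto c→13
  13='bac' goto ·  ←P3
  14='ccb' goto ·  ←P4
  15='d' goto ·  ←P5

Failure links (BFS by depth):
  fail(1) 'a': from fail(0)=0 chase 'a': 0 ⇒ 0;  out=∅∪out(0)=∅
  fail(3) 'c': from fail(0)=0 chase 'c': 0 ⇒ 0;  out=∅∪out(0)=∅
  fail(11) 'b': from fail(0)=0 chase 'b': 0 ⇒ 0;  out=∅∪out(0)=∅
  fail(15) 'd': from fail(0)=0 chase 'd': 0 ⇒ 0;  out={5}∪out(0)={5}
  fail(2) 'ad': from fail(1)=0 chase 'd': 0 ⇒ 15;  out={0}∪out(15)={0,5}
  fail(4) 'cb': from fail(3)=0 chase 'b': 0 ⇒ 11;  out=∅∪out(11)=∅
  fail(6) 'cc': from fail(3)=0 chase 'c': 0 ⇒ 3;  out=∅∪out(3)=∅
  fail(12) 'ba': from fail(11)=0 chase 'a': 0 ⇒ 1;  out=∅∪out(1)=∅
  fail(5) 'cbb': from fail(4)=11 chase 'b': 11→0 ⇒ 11;  out={1}∪out(11)={1}
  fail(7) 'ccc': from fail(6)=3 chase 'c': 3 ⇒ 6;  out=∅∪out(6)=∅
  fail(13) 'bac': from fail(12)=1 chase 'c': 1→0 ⇒ 3;  out={3}∪out(3)={3}
  fail(14) 'ccb': from fail(6)=3 chase 'b': 3 ⇒ 4;  out={4}∪out(4)={4}
  fail(8) 'cccd': from fail(7)=6 chase 'd': 6→3→0 ⇒ 15;  out=∅∪out(15)={5}
  fail(9) 'cccdb': from fail(8)=15 chase 'b': 15→0 ⇒ 11;  out=∅∪out(11)=∅
  fail(10) 'cccdba': from fail(9)=11 chase 'a': 11 ⇒ 12;  out={2}∪out(12)={2}

Scan:
[0] read 'a'  n0⇒n1
[1] read 'a'  n1⇒n1 ·f
[2] read 'd'  n1⇒n2  ** P0@[1:2],P5@[2:2]
[3] read 'c'  n2⇒n3 ·f
[4] read 'a'  n3⇒n1 ·f
[5] read 'a'  n1⇒n1 ·f
[6] read 'd'  n1⇒n2  ** P0@[5:6],P5@[6:6]
[7] read 'd'  n2⇒n15 ·f  ** P5@[7:7]
[8] read 'b'  n15⇒n11 ·f
[9] read 'a'  n11⇒n12
[10] read 'c'  n12⇒n13  ** P3@[8:10]
[11] read 'a'  n13⇒n1 ·f
[12] read 'd'  n1⇒n2  ** P0@[11:12],P5@[12:12]
[13] read 'b'  n2⇒n11 ·f
[14] read 'c'  n11⇒n3 ·f
[15] read 'c'  n3⇒n6
[16] read 'b'  n6⇒n14  ** P4@[14:16]
[17] read 'a'  n14⇒n12 ·f
[18] read 'd'  n12⇒n2 ·f  ** P0@[17:18],P5@[18:18]
[19] read 'b'  n2⇒n11 ·f
[20] read 'a'  n11⇒n12
[21] read 'a'  n12⇒n1 ·f
[22] read 'b'  n1⇒n11 ·f
[23] read 'c'  n11⇒n3 ·f
[24] read 'a'  n3⇒n1 ·f
[25] read 'b'  n1⇒n11 ·f
[26] read 'a'  n11⇒n12
[27] read 'c'  n12⇒n13  ** P3@[25:27]
[28] read 'a'  n13⇒n1 ·f
[29] read 'd'  n1⇒n2  ** P0@[28:29],P5@[29:29]
[30] read 'b'  n2⇒n11 ·f
[31] read 'a'  n11⇒n12
[32] read 'c'  n12⇒n13  ** P3@[30:32]
[33] read 'a'  n13⇒n1 ·f
[34] read 'b'  n1⇒n11 ·f
[35] read 'c'  n11⇒n3 ·f
[36] read 'a'  n3⇒n1 ·f
[37] read 'd'  n1⇒n2  ** P0@[36:37],P5@[37:37]
[38] read 'd'  n2⇒n15 ·f  ** P5@[38:38]
[39] read 'c'  n15⇒n3 ·f
[40] read 'c'  n3⇒n6
[41] read 'b'  n6⇒n14  ** P4@[39:41]
[42] read 'c'  n14⇒n3 ·f
[43] read 'c'  n3⇒n6
[44] read 'c'  n6⇒n7
[45] read 'd'  n7⇒n8  ** P5@[45:45]
[46] read 'b'  n8⇒n9
[47] read 'a'  n9⇒n10  ** P2@[42:47]
[48] read 'd'  n10⇒n2 ·f  ** P0@[47:48],P5@[48:48]
[49] read 'b'  n2⇒n11 ·f

Matches: [[2,0],[2,5],[6,0],[6,5],[7,5],[10,3],[12,0],[12,5],[16,4],[18,0],[18,5],[27,3],[29,0],[29,5],[32,3],[37,0],[37,5],[38,5],[41,4],[45,5],[47,2],[48,0],[48,5]]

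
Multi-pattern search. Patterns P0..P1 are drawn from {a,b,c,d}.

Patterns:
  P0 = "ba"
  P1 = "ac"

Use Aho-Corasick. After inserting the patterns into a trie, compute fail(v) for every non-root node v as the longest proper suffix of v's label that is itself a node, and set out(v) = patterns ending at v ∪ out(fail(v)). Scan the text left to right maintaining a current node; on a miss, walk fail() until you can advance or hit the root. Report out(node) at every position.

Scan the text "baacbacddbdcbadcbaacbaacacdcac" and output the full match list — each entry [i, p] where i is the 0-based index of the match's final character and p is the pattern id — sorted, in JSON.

Construct AC machine:
Trie (insert patterns):
  0='ε' goto a→3 b→1
  1='b' goto a→2
  2='ba' goto ·  [P0 ends]
  3='a' goto c→4
  4='ac' goto ·  [P1 ends]

Failure links (BFS by depth):
  n1('b'): parent n0 fail=0; on 'b' 0 → fail=0;  out ∅∪∅=∅
  n3('a'): parent n0 fail=0; on 'a' 0 → fail=0;  out ∅∪∅=∅
  n2('ba'): parent n1 fail=0; on 'a' 0 → fail=3;  out {0}∪∅={0}
  n4('ac'): parent n3 fail=0; on 'c' 0 → fail=0;  out {1}∪∅={1}

Text stream:
i=0 'b': node 0→1
i=1 'a': node 1→2  emit P0@[0:1]
i=2 'a': node 2→3 (fail-walked)
i=3 'c': node 3→4  emit P1@[2:3]
i=4 'b': node 4→1 (fail-walked)
i=5 'a': node 1→2  emit P0@[4:5]
i=6 'c': node 2→4 (fail-walked)  emit P1@[5:6]
i=7 'd': node 4→0 (fail-walked)
i=8 'd': node 0→0
i=9 'b': node 0→1
i=10 'd': node 1→0 (fail-walked)
i=11 'c': node 0→0
i=12 'b': node 0→1
i=13 'a': node 1→2  emit P0@[12:13]
i=14 'd': node 2→0 (fail-walked)
i=15 'c': node 0→0
i=16 'b': node 0→1
i=17 'a': node 1→2  emit P0@[16:17]
i=18 'a': node 2→3 (fail-walked)
i=19 'c': node 3→4  emit P1@[18:19]
i=20 'b': node 4→1 (fail-walked)
i=21 'a': node 1→2  emit P0@[20:21]
i=22 'a': node 2→3 (fail-walked)
i=23 'c': node 3→4  emit P1@[22:23]
i=24 'a': node 4→3 (fail-walked)
i=25 'c': node 3→4  emit P1@[24:25]
i=26 'd': node 4→0 (fail-walked)
i=27 'c': node 0→0
i=28 'a': node 0→3
i=29 'c': node 3→4  emit P1@[28:29]

Matches: [[1,0],[3,1],[5,0],[6,1],[13,0],[17,0],[19,1],[21,0],[23,1],[25,1],[29,1]]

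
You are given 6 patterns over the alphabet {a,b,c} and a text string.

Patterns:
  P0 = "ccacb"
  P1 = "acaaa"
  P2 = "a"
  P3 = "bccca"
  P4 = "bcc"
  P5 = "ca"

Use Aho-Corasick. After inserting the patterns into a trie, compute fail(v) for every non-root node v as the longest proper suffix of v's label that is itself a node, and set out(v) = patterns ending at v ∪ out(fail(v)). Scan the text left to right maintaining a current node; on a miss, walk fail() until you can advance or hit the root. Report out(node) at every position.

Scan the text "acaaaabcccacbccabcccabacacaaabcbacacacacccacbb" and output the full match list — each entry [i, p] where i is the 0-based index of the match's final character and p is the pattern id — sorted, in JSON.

Build automaton:
Trie nodes:
  0='ε' goto a→6 b→11 c→1
  1='c' goto a→16 c→2
  2='cc' goto a→3
  3='cca' goto c→4
  4='ccac' goto b→5
  5='ccacb' goto ·  [P0 ends]
  6='a' goto c→7  [P2 ends]
  7='ac' goto a→8
  8='aca' goto a→9
  9='acaa' goto a→10
  10='acaaa' goto ·  [P1 ends]
  11='b' goto c→12
  12='bc' goto c→13
  13='bcc' goto c→14  [P4 ends]
  14='bccc' goto a→15
  15='bccca' goto ·  [P3 ends]
  16='ca' goto ·  [P5 ends]

Failure links (BFS by depth):
  n1('c'): parent n0 fail=0; on 'c' 0 → fail=0;  out ∅∪∅=∅
  n6('a'): parent n0 fail=0; on 'a' 0 → fail=0;  out {2}∪∅={2}
  n11('b'): parent n0 fail=0; on 'b' 0 → fail=0;  out ∅∪∅=∅
  n2('cc'): parent n1 fail=0; on 'c' 0 → fail=1;  out ∅∪∅=∅
  n7('ac'): parent n6 fail=0; on 'c' 0 → fail=1;  out ∅∪∅=∅
  n12('bc'): parent n11 fail=0; on 'c' 0 → fail=1;  out ∅∪∅=∅
  n16('ca'): parent n1 fail=0; on 'a' 0 → fail=6;  out {5}∪{2}={2,5}
  n3('cca'): parent n2 fail=1; on 'a' 1 → fail=16;  out ∅∪{2,5}={2,5}
  n8('aca'): parent n7 fail=1; on 'a' 1 → fail=16;  out ∅∪{2,5}={2,5}
  n13('bcc'): parent n12 fail=1; on 'c' 1 → fail=2;  out {4}∪∅={4}
  n4('ccac'): parent n3 fail=16; on 'c' 16→6 → fail=7;  out ∅∪∅=∅
  n9('acaa'): parent n8 fail=16; on 'a' 16→6→0 → fail=6;  out ∅∪{2}={2}
  n14('bccc'): parent n13 fail=2; on 'c' 2→1 → fail=2;  out ∅∪∅=∅
  n5('ccacb'): parent n4 fail=7; on 'b' 7→1→0 → fail=11;  out {0}∪∅={0}
  n10('acaaa'): parent n9 fail=6; on 'a' 6→0 → fail=6;  out {1}∪{2}={1,2}
  n15('bccca'): parent n14 fail=2; on 'a' 2 → fail=3;  out {3}∪{2,5}={2,3,5}

Text stream:
[0] read 'a'  n0⇒n6  emit P2@[0:0]
[1] read 'c'  n6⇒n7
[2] read 'a'  n7⇒n8  emit P2@[2:2],P5@[1:2]
[3] read 'a'  n8⇒n9  emit P2@[3:3]
[4] read 'a'  n9⇒n10  emit P1@[0:4],P2@[4:4]
[5] read 'a'  n10⇒n6 (fail-walked)  emit P2@[5:5]
[6] read 'b'  n6⇒n11 (fail-walked)
[7] read 'c'  n11⇒n12
[8] read 'c'  n12⇒n13  emit P4@[6:8]
[9] read 'c'  n13⇒n14
[10] read 'a'  n14⇒n15  emit P2@[10:10],P3@[6:10],P5@[9:10]
[11] read 'c'  n15⇒n4 (fail-walked)
[12] read 'b'  n4⇒n5  emit P0@[8:12]
[13] read 'c'  n5⇒n12 (fail-walked)
[14] read 'c'  n12⇒n13  emit P4@[12:14]
[15] read 'a'  n13⇒n3 (fail-walked)  emit P2@[15:15],P5@[14:15]
[16] read 'b'  n3⇒n11 (fail-walked)
[17] read 'c'  n11⇒n12
[18] read 'c'  n12⇒n13  emit P4@[16:18]
[19] read 'c'  n13⇒n14
[20] read 'a'  n14⇒n15  emit P2@[20:20],P3@[16:20],P5@[19:20]
[21] read 'b'  n15⇒n11 (fail-walked)
[22] read 'a'  n11⇒n6 (fail-walked)  emit P2@[22:22]
[23] read 'c'  n6⇒n7
[24] read 'a'  n7⇒n8  emit P2@[24:24],P5@[23:24]
[25] read 'c'  n8⇒n7 (fail-walked)
[26] read 'a'  n7⇒n8  emit P2@[26:26],P5@[25:26]
[27] read 'a'  n8⇒n9  emit P2@[27:27]
[28] read 'a'  n9⇒n10  emit P1@[24:28],P2@[28:28]
[29] read 'b'  n10⇒n11 (fail-walked)
[30] read 'c'  n11⇒n12
[31] read 'b'  n12⇒n11 (fail-walked)
[32] read 'a'  n11⇒n6 (fail-walked)  emit P2@[32:32]
[33] read 'c'  n6⇒n7
[34] read 'a'  n7⇒n8  emit P2@[34:34],P5@[33:34]
[35] read 'c'  n8⇒n7 (fail-walked)
[36] read 'a'  n7⇒n8  emit P2@[36:36],P5@[35:36]
[37] read 'c'  n8⇒n7 (fail-walked)
[38] read 'a'  n7⇒n8  emit P2@[38:38],P5@[37:38]
[39] read 'c'  n8⇒n7 (fail-walked)
[40] read 'c'  n7⇒n2 (fail-walked)
[41] read 'c'  n2⇒n2 (fail-walked)
[42] read 'a'  n2⇒n3  emit P2@[42:42],P5@[41:42]
[43] read 'c'  n3⇒n4
[44] read 'b'  n4⇒n5  emit P0@[40:44]
[45] read 'b'  n5⇒n11 (fail-walked)

Result: [[0,2],[2,2],[2,5],[3,2],[4,1],[4,2],[5,2],[8,4],[10,2],[10,3],[10,5],[12,0],[14,4],[15,2],[15,5],[18,4],[20,2],[20,3],[20,5],[22,2],[24,2],[24,5],[26,2],[26,5],[27,2],[28,1],[28,2],[32,2],[34,2],[34,5],[36,2],[36,5],[38,2],[38,5],[42,2],[42,5],[44,0]]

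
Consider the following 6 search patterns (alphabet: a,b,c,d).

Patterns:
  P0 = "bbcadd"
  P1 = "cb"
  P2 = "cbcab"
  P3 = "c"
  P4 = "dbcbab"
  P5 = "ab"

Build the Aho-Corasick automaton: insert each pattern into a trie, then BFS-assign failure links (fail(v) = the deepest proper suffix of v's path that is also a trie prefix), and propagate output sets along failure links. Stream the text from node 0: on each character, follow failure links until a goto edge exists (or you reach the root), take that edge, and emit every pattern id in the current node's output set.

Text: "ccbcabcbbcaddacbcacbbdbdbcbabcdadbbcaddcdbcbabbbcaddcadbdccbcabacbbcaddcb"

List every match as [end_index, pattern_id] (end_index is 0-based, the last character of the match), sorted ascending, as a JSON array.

Build:
Trie nodes:
  0='ε' goto a→18 b→1 c→7 d→12
  1='b' goto b→2
  2='bb' goto c→3
  3='bbc' goto a→4
  4='bbca' goto d→5
  5='bbcad' goto d→6
  6='bbcadd' goto ·  ←P0
  7='c' goto b→8  ←P3
  8='cb' goto c→9  ←P1
  9='cbc' goto a→10
  10='cbca' goto b→11
  11='cbcab' goto ·  ←P2
  12='d' goto b→13
  13='db' goto c→14
  14='dbc' goto b→15
  15='dbcb' goto a→16
  16='dbcba' goto b→17
  17='dbcbab' goto ·  ←P4
  18='a' goto b→19
  19='ab' goto ·  ←P5

BFS fail/out derivation:
  n1('b'): parent n0 fail=0; on 'b' 0 → fail=0;  out ∅∪∅=∅
  n7('c'): parent n0 fail=0; on 'c' 0 → fail=0;  out {3}∪∅={3}
  n12('d'): parent n0 fail=0; on 'd' 0 → fail=0;  out ∅∪∅=∅
  n18('a'): parent n0 fail=0; on 'a' 0 → fail=0;  out ∅∪∅=∅
  n2('bb'): parent n1 fail=0; on 'b' 0 → fail=1;  out ∅∪∅=∅
  n8('cb'): parent n7 fail=0; on 'b' 0 → fail=1;  out {1}∪∅={1}
  n13('db'): parent n12 fail=0; on 'b' 0 → fail=1;  out ∅∪∅=∅
  n19('ab'): parent n18 fail=0; on 'b' 0 → fail=1;  out {5}∪∅={5}
  n3('bbc'): parent n2 fail=1; on 'c' 1→0 → fail=7;  out ∅∪{3}={3}
  n9('cbc'): parent n8 fail=1; on 'c' 1→0 → fail=7;  out ∅∪{3}={3}
  n14('dbc'): parent n13 fail=1; on 'c' 1→0 → fail=7;  out ∅∪{3}={3}
  n4('bbca'): parent n3 fail=7; on 'a' 7→0 → fail=18;  out ∅∪∅=∅
  n10('cbca'): parent n9 fail=7; on 'a' 7→0 → fail=18;  out ∅∪∅=∅
  n15('dbcb'): parent n14 fail=7; on 'b' 7 → fail=8;  out ∅∪{1}={1}
  n5('bbcad'): parent n4 fail=18; on 'd' 18→0 → fail=12;  out ∅∪∅=∅
  n11('cbcab'): parent n10 fail=18; on 'b' 18 → fail=19;  out {2}∪{5}={2,5}
  n16('dbcba'): parent n15 fail=8; on 'a' 8→1→0 → fail=18;  out ∅∪∅=∅
  n6('bbcadd'): parent n5 fail=12; on 'd' 12→0 → fail=12;  out {0}∪∅={0}
  n17('dbcbab'): parent n16 fail=18; on 'b' 18 → fail=19;  out {4}∪{5}={4,5}

Text stream:
[0] read 'c'  n0⇒n7  emit P3@[0:0]
[1] read 'c'  n7⇒n7 (via fail)  emit P3@[1:1]
[2] read 'b'  n7⇒n8  emit P1@[1:2]
[3] read 'c'  n8⇒n9  emit P3@[3:3]
[4] read 'a'  n9⇒n10
[5] read 'b'  n10⇒n11  emit P2@[1:5],P5@[4:5]
[6] read 'c'  n11⇒n7 (via fail)  emit P3@[6:6]
[7] read 'b'  n7⇒n8  emit P1@[6:7]
[8] read 'b'  n8⇒n2 (via fail)
[9] read 'c'  n2⇒n3  emit P3@[9:9]
[10] read 'a'  n3⇒n4
[11] read 'd'  n4⇒n5
[12] read 'd'  n5⇒n6  emit P0@[7:12]
[13] read 'a'  n6⇒n18 (via fail)
[14] read 'c'  n18⇒n7 (via fail)  emit P3@[14:14]
[15] read 'b'  n7⇒n8  emit P1@[14:15]
[16] read 'c'  n8⇒n9  emit P3@[16:16]
[17] read 'a'  n9⇒n10
[18] read 'c'  n10⇒n7 (via fail)  emit P3@[18:18]
[19] read 'b'  n7⇒n8  emit P1@[18:19]
[20] read 'b'  n8⇒n2 (via fail)
[21] read 'd'  n2⇒n12 (via fail)
[22] read 'b'  n12⇒n13
[23] read 'd'  n13⇒n12 (via fail)
[24] read 'b'  n12⇒n13
[25] read 'c'  n13⇒n14  emit P3@[25:25]
[26] read 'b'  n14⇒n15  emit P1@[25:26]
[27] read 'a'  n15⇒n16
[28] read 'b'  n16⇒n17  emit P4@[23:28],P5@[27:28]
[29] read 'c'  n17⇒n7 (via fail)  emit P3@[29:29]
[30] read 'd'  n7⇒n12 (via fail)
[31] read 'a'  n12⇒n18 (via fail)
[32] read 'd'  n18⇒n12 (via fail)
[33] read 'b'  n12⇒n13
[34] read 'b'  n13⇒n2 (via fail)
[35] read 'c'  n2⇒n3  emit P3@[35:35]
[36] read 'a'  n3⇒n4
[37] read 'd'  n4⇒n5
[38] read 'd'  n5⇒n6  emit P0@[33:38]
[39] read 'c'  n6⇒n7 (via fail)  emit P3@[39:39]
[40] read 'd'  n7⇒n12 (via fail)
[41] read 'b'  n12⇒n13
[42] read 'c'  n13⇒n14  emit P3@[42:42]
[43] read 'b'  n14⇒n15  emit P1@[42:43]
[44] read 'a'  n15⇒n16
[45] read 'b'  n16⇒n17  emit P4@[40:45],P5@[44:45]
[46] read 'b'  n17⇒n2 (via fail)
[47] read 'b'  n2⇒n2 (via fail)
[48] read 'c'  n2⇒n3  emit P3@[48:48]
[49] read 'a'  n3⇒n4
[50] read 'd'  n4⇒n5
[51] read 'd'  n5⇒n6  emit P0@[46:51]
[52] read 'c'  n6⇒n7 (via fail)  emit P3@[52:52]
[53] read 'a'  n7⇒n18 (via fail)
[54] read 'd'  n18⇒n12 (via fail)
[55] read 'b'  n12⇒n13
[56] read 'd'  n13⇒n12 (via fail)
[57] read 'c'  n12⇒n7 (via fail)  emit P3@[57:57]
[58] read 'c'  n7⇒n7 (via fail)  emit P3@[58:58]
[59] read 'b'  n7⇒n8  emit P1@[58:59]
[60] read 'c'  n8⇒n9  emit P3@[60:60]
[61] read 'a'  n9⇒n10
[62] read 'b'  n10⇒n11  emit P2@[58:62],P5@[61:62]
[63] read 'a'  n11⇒n18 (via fail)
[64] read 'c'  n18⇒n7 (via fail)  emit P3@[64:64]
[65] read 'b'  n7⇒n8  emit P1@[64:65]
[66] read 'b'  n8⇒n2 (via fail)
[67] read 'c'  n2⇒n3  emit P3@[67:67]
[68] read 'a'  n3⇒n4
[69] read 'd'  n4⇒n5
[70] read 'd'  n5⇒n6  emit P0@[65:70]
[71] read 'c'  n6⇒n7 (via fail)  emit P3@[71:71]
[72] read 'b'  n7⇒n8  emit P1@[71:72]

All matches (sorted): [[0,3],[1,3],[2,1],[3,3],[5,2],[5,5],[6,3],[7,1],[9,3],[12,0],[14,3],[15,1],[16,3],[18,3],[19,1],[25,3],[26,1],[28,4],[28,5],[29,3],[35,3],[38,0],[39,3],[42,3],[43,1],[45,4],[45,5],[48,3],[51,0],[52,3],[57,3],[58,3],[59,1],[60,3],[62,2],[62,5],[64,3],[65,1],[67,3],[70,0],[71,3],[72,1]]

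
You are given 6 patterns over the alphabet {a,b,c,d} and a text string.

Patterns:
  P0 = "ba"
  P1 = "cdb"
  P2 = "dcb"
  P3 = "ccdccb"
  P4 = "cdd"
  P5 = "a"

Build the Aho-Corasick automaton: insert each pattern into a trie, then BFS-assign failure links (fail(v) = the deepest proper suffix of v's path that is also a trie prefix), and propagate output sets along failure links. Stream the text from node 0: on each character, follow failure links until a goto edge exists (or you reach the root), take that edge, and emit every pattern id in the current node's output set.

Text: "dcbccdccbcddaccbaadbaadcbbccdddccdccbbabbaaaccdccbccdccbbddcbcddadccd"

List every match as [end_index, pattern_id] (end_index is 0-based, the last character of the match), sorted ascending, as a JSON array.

Build:
Trie nodes:
  0='ε' goto a→15 b→1 c→3 d→6
  1='b' goto a→2
  2='ba' goto ·  ←P0
  3='c' goto c→9 d→4
  4='cd' goto b→5 d→14
  5='cdb' goto ·  ←P1
  6='d' goto c→7
  7='dc' goto b→8
  8='dcb' goto ·  ←P2
  9='cc' goto d→10
  10='ccd' goto c→11
  11='ccdc' goto c→12
  12='ccdcc' goto b→13
  13='ccdccb' goto ·  ←P3
  14='cdd' goto ·  ←P4
  15='a' goto ·  ←P5

BFS fail/out derivation:
  fail(1) 'b': from fail(0)=0 chase 'b': 0 ⇒ 0;  out=∅∪out(0)=∅
  fail(3) 'c': from fail(0)=0 chase 'c': 0 ⇒ 0;  out=∅∪out(0)=∅
  fail(6) 'd': from fail(0)=0 chase 'd': 0 ⇒ 0;  out=∅∪out(0)=∅
  fail(15) 'a': from fail(0)=0 chase 'a': 0 ⇒ 0;  out={5}∪out(0)={5}
  fail(2) 'ba': from fail(1)=0 chase 'a': 0 ⇒ 15;  out={0}∪out(15)={0,5}
  fail(4) 'cd': from fail(3)=0 chase 'd': 0 ⇒ 6;  out=∅∪out(6)=∅
  fail(7) 'dc': from fail(6)=0 chase 'c': 0 ⇒ 3;  out=∅∪out(3)=∅
  fail(9) 'cc': from fail(3)=0 chase 'c': 0 ⇒ 3;  out=∅∪out(3)=∅
  fail(5) 'cdb': from fail(4)=6 chase 'b': 6→0 ⇒ 1;  out={1}∪out(1)={1}
  fail(8) 'dcb': from fail(7)=3 chase 'b': 3→0 ⇒ 1;  out={2}∪out(1)={2}
  fail(10) 'ccd': from fail(9)=3 chase 'd': 3 ⇒ 4;  out=∅∪out(4)=∅
  fail(14) 'cdd': from fail(4)=6 chase 'd': 6→0 ⇒ 6;  out={4}∪out(6)={4}
  fail(11) 'ccdc': from fail(10)=4 chase 'c': 4→6 ⇒ 7;  out=∅∪out(7)=∅
  fail(12) 'ccdcc': from fail(11)=7 chase 'c': 7→3 ⇒ 9;  out=∅∪out(9)=∅
  fail(13) 'ccdccb': from fail(12)=9 chase 'b': 9→3→0 ⇒ 1;  out={3}∪out(1)={3}

Run:
pos 0 'd': at 6
pos 1 'c': at 7
pos 2 'b': at 8  ** P2@[0:2]
pos 3 'c': at 3 ·f
pos 4 'c': at 9
pos 5 'd': at 10
pos 6 'c': at 11
pos 7 'c': at 12
pos 8 'b': at 13  ** P3@[3:8]
pos 9 'c': at 3 ·f
pos 10 'd': at 4
pos 11 'd': at 14  ** P4@[9:11]
pos 12 'a': at 15 ·f  ** P5@[12:12]
pos 13 'c': at 3 ·f
pos 14 'c': at 9
pos 15 'b': at 1 ·f
pos 16 'a': at 2  ** P0@[15:16],P5@[16:16]
pos 17 'a': at 15 ·f  ** P5@[17:17]
pos 18 'd': at 6 ·f
pos 19 'b': at 1 ·f
pos 20 'a': at 2  ** P0@[19:20],P5@[20:20]
pos 21 'a': at 15 ·f  ** P5@[21:21]
pos 22 'd': at 6 ·f
pos 23 'c': at 7
pos 24 'b': at 8  ** P2@[22:24]
pos 25 'b': at 1 ·f
pos 26 'c': at 3 ·f
pos 27 'c': at 9
pos 28 'd': at 10
pos 29 'd': at 14 ·f  ** P4@[27:29]
pos 30 'd': at 6 ·f
pos 31 'c': at 7
pos 32 'c': at 9 ·f
pos 33 'd': at 10
pos 34 'c': at 11
pos 35 'c': at 12
pos 36 'b': at 13  ** P3@[31:36]
pos 37 'b': at 1 ·f
pos 38 'a': at 2  ** P0@[37:38],P5@[38:38]
pos 39 'b': at 1 ·f
pos 40 'b': at 1 ·f
pos 41 'a': at 2  ** P0@[40:41],P5@[41:41]
pos 42 'a': at 15 ·f  ** P5@[42:42]
pos 43 'a': at 15 ·f  ** P5@[43:43]
pos 44 'c': at 3 ·f
pos 45 'c': at 9
pos 46 'd': at 10
pos 47 'c': at 11
pos 48 'c': at 12
pos 49 'b': at 13  ** P3@[44:49]
pos 50 'c': at 3 ·f
pos 51 'c': at 9
pos 52 'd': at 10
pos 53 'c': at 11
pos 54 'c': at 12
pos 55 'b': at 13  ** P3@[50:55]
pos 56 'b': at 1 ·f
pos 57 'd': at 6 ·f
pos 58 'd': at 6 ·f
pos 59 'c': at 7
pos 60 'b': at 8  ** P2@[58:60]
pos 61 'c': at 3 ·f
pos 62 'd': at 4
pos 63 'd': at 14  ** P4@[61:63]
pos 64 'a': at 15 ·f  ** P5@[64:64]
pos 65 'd': at 6 ·f
pos 66 'c': at 7
pos 67 'c': at 9 ·f
pos 68 'd': at 10

Result: [[2,2],[8,3],[11,4],[12,5],[16,0],[16,5],[17,5],[20,0],[20,5],[21,5],[24,2],[29,4],[36,3],[38,0],[38,5],[41,0],[41,5],[42,5],[43,5],[49,3],[55,3],[60,2],[63,4],[64,5]]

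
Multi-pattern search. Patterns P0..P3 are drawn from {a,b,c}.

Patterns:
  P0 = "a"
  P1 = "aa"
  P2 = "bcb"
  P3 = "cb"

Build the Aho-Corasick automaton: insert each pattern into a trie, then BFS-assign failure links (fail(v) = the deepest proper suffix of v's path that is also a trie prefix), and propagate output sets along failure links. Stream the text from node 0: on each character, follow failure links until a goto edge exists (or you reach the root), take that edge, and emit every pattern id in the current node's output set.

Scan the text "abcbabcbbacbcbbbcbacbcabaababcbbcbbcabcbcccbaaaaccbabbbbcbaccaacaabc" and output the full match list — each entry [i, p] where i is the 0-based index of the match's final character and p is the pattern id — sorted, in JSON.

Build automaton:
Trie nodes:
  n0 'ε': a→1 b→3 c→6
  n1 'a': a→2  ←P0
  n2 'aa': ·  ←P1
  n3 'b': c→4
  n4 'bc': b→5
  n5 'bcb': ·  ←P2
  n6 'c': b→7
  n7 'cb': ·  ←P3

Failure links (BFS by depth):
  n1('a'): parent n0 fail=0; on 'a' 0 → fail=0;  out {0}∪∅={0}
  n3('b'): parent n0 fail=0; on 'b' 0 → fail=0;  out ∅∪∅=∅
  n6('c'): parent n0 fail=0; on 'c' 0 → fail=0;  out ∅∪∅=∅
  n2('aa'): parent n1 fail=0; on 'a' 0 → fail=1;  out {1}∪{0}={0,1}
  n4('bc'): parent n3 fail=0; on 'c' 0 → fail=6;  out ∅∪∅=∅
  n7('cb'): parent n6 fail=0; on 'b' 0 → fail=3;  out {3}∪∅={3}
  n5('bcb'): parent n4 fail=6; on 'b' 6 → fail=7;  out {2}∪{3}={2,3}

Text stream:
i=0 'a': node 0→1  → match P0@[0:0]
i=1 'b': node 1→3 ·f
i=2 'c': node 3→4
i=3 'b': node 4→5  → match P2@[1:3],P3@[2:3]
i=4 'a': node 5→1 ·f  → match P0@[4:4]
i=5 'b': node 1→3 ·f
i=6 'c': node 3→4
i=7 'b': node 4→5  → match P2@[5:7],P3@[6:7]
i=8 'b': node 5→3 ·f
i=9 'a': node 3→1 ·f  → match P0@[9:9]
i=10 'c': node 1→6 ·f
i=11 'b': node 6→7  → match P3@[10:11]
i=12 'c': node 7→4 ·f
i=13 'b': node 4→5  → match P2@[11:13],P3@[12:13]
i=14 'b': node 5→3 ·f
i=15 'b': node 3→3 ·f
i=16 'c': node 3→4
i=17 'b': node 4→5  → match P2@[15:17],P3@[16:17]
i=18 'a': node 5→1 ·f  → match P0@[18:18]
i=19 'c': node 1→6 ·f
i=20 'b': node 6→7  → match P3@[19:20]
i=21 'c': node 7→4 ·f
i=22 'a': node 4→1 ·f  → match P0@[22:22]
i=23 'b': node 1→3 ·f
i=24 'a': node 3→1 ·f  → match P0@[24:24]
i=25 'a': node 1→2  → match P0@[25:25],P1@[24:25]
i=26 'b': node 2→3 ·f
i=27 'a': node 3→1 ·f  → match P0@[27:27]
i=28 'b': node 1→3 ·f
i=29 'c': node 3→4
i=30 'b': node 4→5  → match P2@[28:30],P3@[29:30]
i=31 'b': node 5→3 ·f
i=32 'c': node 3→4
i=33 'b': node 4→5  → match P2@[31:33],P3@[32:33]
i=34 'b': node 5→3 ·f
i=35 'c': node 3→4
i=36 'a': node 4→1 ·f  → match P0@[36:36]
i=37 'b': node 1→3 ·f
i=38 'c': node 3→4
i=39 'b': node 4→5  → match P2@[37:39],P3@[38:39]
i=40 'c': node 5→4 ·f
i=41 'c': node 4→6 ·f
i=42 'c': node 6→6 ·f
i=43 'b': node 6→7  → match P3@[42:43]
i=44 'a': node 7→1 ·f  → match P0@[44:44]
i=45 'a': node 1→2  → match P0@[45:45],P1@[44:45]
i=46 'a': node 2→2 ·f  → match P0@[46:46],P1@[45:46]
i=47 'a': node 2→2 ·f  → match P0@[47:47],P1@[46:47]
i=48 'c': node 2→6 ·f
i=49 'c': node 6→6 ·f
i=50 'b': node 6→7  → match P3@[49:50]
i=51 'a': node 7→1 ·f  → match P0@[51:51]
i=52 'b': node 1→3 ·f
i=53 'b': node 3→3 ·f
i=54 'b': node 3→3 ·f
i=55 'b': node 3→3 ·f
i=56 'c': node 3→4
i=57 'b': node 4→5  → match P2@[55:57],P3@[56:57]
i=58 'a': node 5→1 ·f  → match P0@[58:58]
i=59 'c': node 1→6 ·f
i=60 'c': node 6→6 ·f
i=61 'a': node 6→1 ·f  → match P0@[61:61]
i=62 'a': node 1→2  → match P0@[62:62],P1@[61:62]
i=63 'c': node 2→6 ·f
i=64 'a': node 6→1 ·f  → match P0@[64:64]
i=65 'a': node 1→2  → match P0@[65:65],P1@[64:65]
i=66 'b': node 2→3 ·f
i=67 'c': node 3→4

Result: [[0,0],[3,2],[3,3],[4,0],[7,2],[7,3],[9,0],[11,3],[13,2],[13,3],[17,2],[17,3],[18,0],[20,3],[22,0],[24,0],[25,0],[25,1],[27,0],[30,2],[30,3],[33,2],[33,3],[36,0],[39,2],[39,3],[43,3],[44,0],[45,0],[45,1],[46,0],[46,1],[47,0],[47,1],[50,3],[51,0],[57,2],[57,3],[58,0],[61,0],[62,0],[62,1],[64,0],[65,0],[65,1]]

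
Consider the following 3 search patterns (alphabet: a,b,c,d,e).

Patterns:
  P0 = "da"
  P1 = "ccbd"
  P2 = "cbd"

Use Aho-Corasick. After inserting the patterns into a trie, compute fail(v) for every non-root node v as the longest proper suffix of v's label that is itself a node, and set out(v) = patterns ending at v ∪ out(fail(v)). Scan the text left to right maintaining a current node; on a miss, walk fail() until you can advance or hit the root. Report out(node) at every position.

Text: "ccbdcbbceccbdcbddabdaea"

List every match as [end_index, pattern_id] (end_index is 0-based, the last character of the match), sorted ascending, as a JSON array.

Construct AC machine:
Trie (insert patterns):
  n0 'ε': c→3 d→1
  n1 'd': a→2
  n2 'da': ·  ←P0
  n3 'c': b→7 c→4
  n4 'cc': b→5
  n5 'ccb': d→6
  n6 'ccbd': ·  ←P1
  n7 'cb': d→8
  n8 'cbd': ·  ←P2

Failure links (BFS by depth):
  fail(1) 'd': from fail(0)=0 chase 'd': 0 ⇒ 0;  out=∅∪out(0)=∅
  fail(3) 'c': from fail(0)=0 chase 'c': 0 ⇒ 0;  out=∅∪out(0)=∅
  fail(2) 'da': from fail(1)=0 chase 'a': 0 ⇒ 0;  out={0}∪out(0)={0}
  fail(4) 'cc': from fail(3)=0 chase 'c': 0 ⇒ 3;  out=∅∪out(3)=∅
  fail(7) 'cb': from fail(3)=0 chase 'b': 0 ⇒ 0;  out=∅∪out(0)=∅
  fail(5) 'ccb': from fail(4)=3 chase 'b': 3 ⇒ 7;  out=∅∪out(7)=∅
  fail(8) 'cbd': from fail(7)=0 chase 'd': 0 ⇒ 1;  out={2}∪out(1)={2}
  fail(6) 'ccbd': from fail(5)=7 chase 'd': 7 ⇒ 8;  out={1}∪out(8)={1,2}

Text stream:
i=0 'c': node 0→3
i=1 'c': node 3→4
i=2 'b': node 4→5
i=3 'd': node 5→6  ** P1@[0:3],P2@[1:3]
i=4 'c': node 6→3 ·f
i=5 'b': node 3→7
i=6 'b': node 7→0 ·f
i=7 'c': node 0→3
i=8 'e': node 3→0 ·f
i=9 'c': node 0→3
i=10 'c': node 3→4
i=11 'b': node 4→5
i=12 'd': node 5→6  ** P1@[9:12],P2@[10:12]
i=13 'c': node 6→3 ·f
i=14 'b': node 3→7
i=15 'd': node 7→8  ** P2@[13:15]
i=16 'd': node 8→1 ·f
i=17 'a': node 1→2  ** P0@[16:17]
i=18 'b': node 2→0 ·f
i=19 'd': node 0→1
i=20 'a': node 1→2  ** P0@[19:20]
i=21 'e': node 2→0 ·f
i=22 'a': node 0→0

All matches (sorted): [[3,1],[3,2],[12,1],[12,2],[15,2],[17,0],[20,0]]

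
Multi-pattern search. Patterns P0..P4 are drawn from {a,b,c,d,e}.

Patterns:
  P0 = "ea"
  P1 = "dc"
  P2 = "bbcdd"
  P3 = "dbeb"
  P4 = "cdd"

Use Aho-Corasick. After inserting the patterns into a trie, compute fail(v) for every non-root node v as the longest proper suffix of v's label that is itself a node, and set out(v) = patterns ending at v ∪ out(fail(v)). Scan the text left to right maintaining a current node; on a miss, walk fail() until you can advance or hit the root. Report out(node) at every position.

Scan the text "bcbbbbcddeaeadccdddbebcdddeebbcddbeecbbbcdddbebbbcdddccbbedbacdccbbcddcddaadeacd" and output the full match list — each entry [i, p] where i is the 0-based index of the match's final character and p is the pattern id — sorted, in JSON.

Build automaton:
Trie nodes:
  0='ε' goto b→5 c→13 d→3 e→1
  1='e' goto a→2
  2='ea' goto ·  [P0 ends]
  3='d' goto b→10 c→4
  4='dc' goto ·  [P1 ends]
  5='b' goto b→6
  6='bb' goto c→7
  7='bbc' goto d→8
  8='bbcd' goto d→9
  9='bbcdd' goto ·  [P2 ends]
  10='db' goto e→11
  11='dbe' goto b→12
  12='dbeb' goto ·  [P3 ends]
  13='c' goto d→14
  14='cd' goto d→15
  15='cdd' goto ·  [P4 ends]

BFS fail/out derivation:
  fail(1) 'e': from fail(0)=0 chase 'e': 0 ⇒ 0;  out=∅∪out(0)=∅
  fail(3) 'd': from fail(0)=0 chase 'd': 0 ⇒ 0;  out=∅∪out(0)=∅
  fail(5) 'b': from fail(0)=0 chase 'b': 0 ⇒ 0;  out=∅∪out(0)=∅
  fail(13) 'c': from fail(0)=0 chase 'c': 0 ⇒ 0;  out=∅∪out(0)=∅
  fail(2) 'ea': from fail(1)=0 chase 'a': 0 ⇒ 0;  out={0}∪out(0)={0}
  fail(4) 'dc': from fail(3)=0 chase 'c': 0 ⇒ 13;  out={1}∪out(13)={1}
  fail(6) 'bb': from fail(5)=0 chase 'b': 0 ⇒ 5;  out=∅∪out(5)=∅
  fail(10) 'db': from fail(3)=0 chase 'b': 0 ⇒ 5;  out=∅∪out(5)=∅
  fail(14) 'cd': from fail(13)=0 chase 'd': 0 ⇒ 3;  out=∅∪out(3)=∅
  fail(7) 'bbc': from fail(6)=5 chase 'c': 5→0 ⇒ 13;  out=∅∪out(13)=∅
  fail(11) 'dbe': from fail(10)=5 chase 'e': 5→0 ⇒ 1;  out=∅∪out(1)=∅
  fail(15) 'cdd': from fail(14)=3 chase 'd': 3→0 ⇒ 3;  out={4}∪out(3)={4}
  fail(8) 'bbcd': from fail(7)=13 chase 'd': 13 ⇒ 14;  out=∅∪out(14)=∅
  fail(12) 'dbeb': from fail(11)=1 chase 'b': 1→0 ⇒ 5;  out={3}∪out(5)={3}
  fail(9) 'bbcdd': from fail(8)=14 chase 'd': 14 ⇒ 15;  out={2}∪out(15)={2,4}

Scan:
i=0 'b': node 0→5
i=1 'c': node 5→13 (via fail)
i=2 'b': node 13→5 (via fail)
i=3 'b': node 5→6
i=4 'b': node 6→6 (via fail)
i=5 'b': node 6→6 (via fail)
i=6 'c': node 6→7
i=7 'd': node 7→8
i=8 'd': node 8→9  emit P2@[4:8],P4@[6:8]
i=9 'e': node 9→1 (via fail)
i=10 'a': node 1→2  emit P0@[9:10]
i=11 'e': node 2→1 (via fail)
i=12 'a': node 1→2  emit P0@[11:12]
i=13 'd': node 2→3 (via fail)
i=14 'c': node 3→4  emit P1@[13:14]
i=15 'c': node 4→13 (via fail)
i=16 'd': node 13→14
i=17 'd': node 14→15  emit P4@[15:17]
i=18 'd': node 15→3 (via fail)
i=19 'b': node 3→10
i=20 'e': node 10→11
i=21 'b': node 11→12  emit P3@[18:21]
i=22 'c': node 12→13 (via fail)
i=23 'd': node 13→14
i=24 'd': node 14→15  emit P4@[22:24]
i=25 'd': node 15→3 (via fail)
i=26 'e': node 3→1 (via fail)
i=27 'e': node 1→1 (via fail)
i=28 'b': node 1→5 (via fail)
i=29 'b': node 5→6
i=30 'c': node 6→7
i=31 'd': node 7→8
i=32 'd': node 8→9  emit P2@[28:32],P4@[30:32]
i=33 'b': node 9→10 (via fail)
i=34 'e': node 10→11
i=35 'e': node 11→1 (via fail)
i=36 'c': node 1→13 (via fail)
i=37 'b': node 13→5 (via fail)
i=38 'b': node 5→6
i=39 'b': node 6→6 (via fail)
i=40 'c': node 6→7
i=41 'd': node 7→8
i=42 'd': node 8→9  emit P2@[38:42],P4@[40:42]
i=43 'd': node 9→3 (via fail)
i=44 'b': node 3→10
i=45 'e': node 10→11
i=46 'b': node 11→12  emit P3@[43:46]
i=47 'b': node 12→6 (via fail)
i=48 'b': node 6→6 (via fail)
i=49 'c': node 6→7
i=50 'd': node 7→8
i=51 'd': node 8→9  emit P2@[47:51],P4@[49:51]
i=52 'd': node 9→3 (via fail)
i=53 'c': node 3→4  emit P1@[52:53]
i=54 'c': node 4→13 (via fail)
i=55 'b': node 13→5 (via fail)
i=56 'b': node 5→6
i=57 'e': node 6→1 (via fail)
i=58 'd': node 1→3 (via fail)
i=59 'b': node 3→10
i=60 'a': node 10→0 (via fail)
i=61 'c': node 0→13
i=62 'd': node 13→14
i=63 'c': node 14→4 (via fail)  emit P1@[62:63]
i=64 'c': node 4→13 (via fail)
i=65 'b': node 13→5 (via fail)
i=66 'b': node 5→6
i=67 'c': node 6→7
i=68 'd': node 7→8
i=69 'd': node 8→9  emit P2@[65:69],P4@[67:69]
i=70 'c': node 9→4 (via fail)  emit P1@[69:70]
i=71 'd': node 4→14 (via fail)
i=72 'd': node 14→15  emit P4@[70:72]
i=73 'a': node 15→0 (via fail)
i=74 'a': node 0→0
i=75 'd': node 0→3
i=76 'e': node 3→1 (via fail)
i=77 'a': node 1→2  emit P0@[76:77]
i=78 'c': node 2→13 (via fail)
i=79 'd': node 13→14

All matches (sorted): [[8,2],[8,4],[10,0],[12,0],[14,1],[17,4],[21,3],[24,4],[32,2],[32,4],[42,2],[42,4],[46,3],[51,2],[51,4],[53,1],[63,1],[69,2],[69,4],[70,1],[72,4],[77,0]]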